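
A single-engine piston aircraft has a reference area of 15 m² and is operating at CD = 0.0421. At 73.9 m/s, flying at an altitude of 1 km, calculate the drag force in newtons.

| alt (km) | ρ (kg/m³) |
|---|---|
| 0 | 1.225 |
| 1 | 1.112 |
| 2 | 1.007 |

At 1 km, from the table: ρ = 1.112 kg/m³.
D = ½ρv²S·CD = ½ × 1.112 × 73.9² × 15 × 0.0421 = 1920 N

D = 1920 N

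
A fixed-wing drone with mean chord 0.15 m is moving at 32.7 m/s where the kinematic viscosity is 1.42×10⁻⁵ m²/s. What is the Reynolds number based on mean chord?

Re = v·c/ν = 32.7 × 0.15 / (1.42×10⁻⁵) = 3.45×10^5

Re = 3.45×10^5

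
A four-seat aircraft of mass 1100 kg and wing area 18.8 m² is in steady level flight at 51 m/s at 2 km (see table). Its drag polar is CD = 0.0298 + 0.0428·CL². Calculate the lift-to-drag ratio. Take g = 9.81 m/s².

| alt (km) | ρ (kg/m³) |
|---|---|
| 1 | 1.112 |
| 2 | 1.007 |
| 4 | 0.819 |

L/D = 11.5

At 2 km, from the table: ρ = 1.007 kg/m³.
Weight W = mg = 1100 × 9.81 = 10791 N; in level flight L = W.
Dynamic pressure q = 0.5 × 1.007 × 51² = 1310 Pa.
CL = 2W/(ρv²S) = 2×10791/(1.007×51²×18.8) = 0.4383.
CD = 0.0298 + 0.0428 × 0.4383² = 0.03802.
L/D = CL/CD = 0.4383 / 0.03802 = 11.5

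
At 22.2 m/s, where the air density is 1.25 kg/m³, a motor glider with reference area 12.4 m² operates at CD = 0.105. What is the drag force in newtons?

D = 401 N

Dynamic pressure q = ½ρv² = ½ × 1.25 × 22.2² = 308 Pa.
D = q·S·CD = 308 × 12.4 × 0.105 = 401 N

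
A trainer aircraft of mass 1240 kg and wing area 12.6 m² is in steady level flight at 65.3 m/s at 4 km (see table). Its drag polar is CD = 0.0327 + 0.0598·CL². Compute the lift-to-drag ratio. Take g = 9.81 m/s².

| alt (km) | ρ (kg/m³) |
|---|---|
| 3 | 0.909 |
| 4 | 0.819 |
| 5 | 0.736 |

At 4 km, from the table: ρ = 0.819 kg/m³.
Level flight ⇒ L = W = m·g = 1240 × 9.81 = 12164 N.
q = ½ρv² = ½ × 0.819 × 65.3² = 1746 Pa.
CL = 2W/(ρv²S) = 2×12164/(0.819×65.3²×12.6) = 0.5529.
CD = 0.0327 + 0.0598 × 0.5529² = 0.05098.
L/D = CL/CD = 0.5529 / 0.05098 = 10.8

L/D = 10.8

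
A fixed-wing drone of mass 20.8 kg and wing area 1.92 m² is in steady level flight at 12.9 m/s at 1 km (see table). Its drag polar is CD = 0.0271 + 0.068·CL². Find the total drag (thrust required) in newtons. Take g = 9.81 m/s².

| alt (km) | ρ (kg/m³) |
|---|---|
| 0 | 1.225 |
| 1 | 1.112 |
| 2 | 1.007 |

D = 20.8 N

At 1 km, from the table: ρ = 1.112 kg/m³.
In steady level flight, lift balances weight: W = mg = 20.8 × 9.81 = 204.05 N.
Dynamic pressure q = 0.5 × 1.112 × 12.9² = 92.52 Pa.
Required CL = L/(qS) = 204.05/(92.52·1.92) = 1.149.
CD = 0.0271 + 0.068 × 1.149² = 0.1168.
D = q·S·CD = 92.52 × 1.92 × 0.1168 = 20.75 N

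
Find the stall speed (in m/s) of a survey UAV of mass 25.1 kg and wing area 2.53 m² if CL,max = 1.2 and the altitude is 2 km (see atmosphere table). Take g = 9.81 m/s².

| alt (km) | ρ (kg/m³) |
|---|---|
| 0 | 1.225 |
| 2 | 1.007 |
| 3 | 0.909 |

At 2 km, from the table: ρ = 1.007 kg/m³.
Stall occurs when L = W at CL,max. W = mg = 25.1 × 9.81 = 246.2 N.
V_stall = √(2W/(ρ·S·CL,max)) = √(2 × 246.2 / (1.007 × 2.53 × 1.2))
V_stall = √161.1 = 12.7 m/s

V_stall = 12.7 m/s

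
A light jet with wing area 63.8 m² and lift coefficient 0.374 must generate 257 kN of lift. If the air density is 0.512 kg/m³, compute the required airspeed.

v = 205 m/s

L = ½ρv²S·CL ⇒ v = √(2L/(ρ·S·CL))
v = √(2 × 2.57×10^5 / (0.512 × 63.8 × 0.374)) = √42070 = 205 m/s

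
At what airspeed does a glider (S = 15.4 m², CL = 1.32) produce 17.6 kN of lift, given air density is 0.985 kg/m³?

L = ½ρv²S·CL ⇒ v = √(2L/(ρ·S·CL))
v = √(2 × 17600 / (0.985 × 15.4 × 1.32)) = √1758 = 41.9 m/s

v = 41.9 m/s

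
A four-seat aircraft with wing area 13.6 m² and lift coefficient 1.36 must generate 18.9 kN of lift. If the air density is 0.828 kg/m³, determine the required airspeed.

L = ½ρv²S·CL ⇒ v = √(2L/(ρ·S·CL))
v = √(2 × 18900 / (0.828 × 13.6 × 1.36)) = √2468 = 49.7 m/s

v = 49.7 m/s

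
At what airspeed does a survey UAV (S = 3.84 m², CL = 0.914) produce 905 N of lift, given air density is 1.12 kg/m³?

L = ½ρv²S·CL ⇒ v = √(2L/(ρ·S·CL))
v = √(2 × 905 / (1.12 × 3.84 × 0.914)) = √460.5 = 21.5 m/s

v = 21.5 m/s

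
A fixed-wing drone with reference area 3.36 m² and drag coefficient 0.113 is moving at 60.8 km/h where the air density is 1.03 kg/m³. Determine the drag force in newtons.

D = 55.8 N

Convert speed: v = 60.8 km/h ÷ 3.6 = 16.89 m/s.
Dynamic pressure q = ½ρv² = ½ × 1.03 × 16.89² = 146.9 Pa.
D = q·S·CD = 146.9 × 3.36 × 0.113 = 55.8 N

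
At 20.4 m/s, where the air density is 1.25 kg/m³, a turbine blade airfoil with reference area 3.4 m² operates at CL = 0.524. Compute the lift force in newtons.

Dynamic pressure q = ½ρv² = ½ × 1.25 × 20.4² = 260.1 Pa.
L = q·S·CL = 260.1 × 3.4 × 0.524 = 463 N

L = 463 N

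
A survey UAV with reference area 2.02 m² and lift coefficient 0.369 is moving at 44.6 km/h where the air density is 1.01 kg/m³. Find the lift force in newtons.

L = 57.8 N

Convert speed: v = 44.6 km/h ÷ 3.6 = 12.39 m/s.
Dynamic pressure q = ½ρv² = ½ × 1.01 × 12.39² = 77.51 Pa.
L = q·S·CL = 77.51 × 2.02 × 0.369 = 57.8 N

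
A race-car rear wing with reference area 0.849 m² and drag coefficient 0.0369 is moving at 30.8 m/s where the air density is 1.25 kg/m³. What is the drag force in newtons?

D = 18.6 N

D = ½ρv²S·CD = ½ × 1.25 × 30.8² × 0.849 × 0.0369 = 18.6 N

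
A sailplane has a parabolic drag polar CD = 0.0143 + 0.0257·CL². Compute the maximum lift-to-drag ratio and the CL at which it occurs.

For CD = CD0 + K·CL², (L/D)max occurs at CL* = √(CD0/K) and equals 1/(2√(K·CD0)).
(L/D)max = 1/(2√(0.0257 × 0.0143)) = 1/(2 × 0.01917) = 26.1
CL* = √(0.0143/0.0257) = 0.746

(L/D)max = 26.1, at CL = 0.746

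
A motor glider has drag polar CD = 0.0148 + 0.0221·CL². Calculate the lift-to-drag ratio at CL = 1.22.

L/D = 25.6

CD = 0.0148 + 0.0221 × 1.22² = 0.04769
L/D = CL/CD = 1.22 / 0.04769 = 25.6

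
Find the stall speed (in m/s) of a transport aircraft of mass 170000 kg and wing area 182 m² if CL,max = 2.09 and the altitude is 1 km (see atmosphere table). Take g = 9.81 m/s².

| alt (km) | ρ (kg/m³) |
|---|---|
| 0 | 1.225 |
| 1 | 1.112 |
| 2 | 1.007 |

At 1 km, from the table: ρ = 1.112 kg/m³.
Weight W = mg = 170000 × 9.81 = 1.668×10^6 N.
V_stall = √(2W/(ρ·S·CL,max)) = √(2 × 1.668×10^6 / (1.112 × 182 × 2.09))
V_stall = √7885 = 88.8 m/s

V_stall = 88.8 m/s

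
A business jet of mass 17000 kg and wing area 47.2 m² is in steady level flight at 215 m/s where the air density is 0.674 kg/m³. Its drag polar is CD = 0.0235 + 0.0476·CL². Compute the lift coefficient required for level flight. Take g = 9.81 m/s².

In steady level flight, lift balances weight: W = mg = 17000 × 9.81 = 1.6677×10^5 N.
q = ½ρv² = ½ × 0.674 × 215² = 15580 Pa.
CL = 2W/(ρv²S) = 2×1.6677×10^5/(0.674×215²×47.2) = 0.2268.

CL = 0.227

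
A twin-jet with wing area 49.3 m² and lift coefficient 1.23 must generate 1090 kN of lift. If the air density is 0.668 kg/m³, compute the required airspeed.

v = 232 m/s

L = ½ρv²S·CL ⇒ v = √(2L/(ρ·S·CL))
v = √(2 × 1.09×10^6 / (0.668 × 49.3 × 1.23)) = √53820 = 232 m/s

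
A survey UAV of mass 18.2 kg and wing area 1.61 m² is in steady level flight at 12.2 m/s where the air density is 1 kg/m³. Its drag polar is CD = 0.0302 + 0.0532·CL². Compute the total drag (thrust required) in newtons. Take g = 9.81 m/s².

D = 17.8 N

Weight W = mg = 18.2 × 9.81 = 178.54 N; in level flight L = W.
Dynamic pressure q = 0.5 × 1 × 12.2² = 74.42 Pa.
Required CL = L/(qS) = 178.54/(74.42·1.61) = 1.49.
CD = 0.0302 + 0.0532 × 1.49² = 0.1483.
D = q·S·CD = 74.42 × 1.61 × 0.1483 = 17.77 N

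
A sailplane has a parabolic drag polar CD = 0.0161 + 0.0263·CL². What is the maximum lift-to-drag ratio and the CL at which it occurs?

For CD = CD0 + K·CL², (L/D)max occurs at CL* = √(CD0/K) and equals 1/(2√(K·CD0)).
(L/D)max = 1/(2√(0.0263 × 0.0161)) = 1/(2 × 0.02058) = 24.3
CL* = √(0.0161/0.0263) = 0.782

(L/D)max = 24.3, at CL = 0.782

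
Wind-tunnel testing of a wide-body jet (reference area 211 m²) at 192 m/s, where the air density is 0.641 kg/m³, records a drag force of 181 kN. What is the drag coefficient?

From D = ½ρv²S·CD, rearranging gives CD = 2D/(ρv²S).
CD = 2 × 1.81×10^5 / (0.641 × 192² × 211) = 0.0726

CD = 0.0726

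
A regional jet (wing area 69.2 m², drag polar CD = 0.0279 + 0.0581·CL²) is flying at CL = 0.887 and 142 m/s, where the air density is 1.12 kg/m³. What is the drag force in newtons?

CD = 0.0279 + 0.0581 × 0.887² = 0.07361
D = ½ρv²S·CD = ½ × 1.12 × 142² × 69.2 × 0.07361 = 57500 N

D = 57500 N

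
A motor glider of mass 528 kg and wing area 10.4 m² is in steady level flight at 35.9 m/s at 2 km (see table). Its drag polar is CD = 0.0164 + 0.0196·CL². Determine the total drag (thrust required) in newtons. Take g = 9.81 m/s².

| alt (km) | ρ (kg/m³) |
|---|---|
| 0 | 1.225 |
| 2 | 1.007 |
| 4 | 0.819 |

D = 189 N

At 2 km, from the table: ρ = 1.007 kg/m³.
In steady level flight, lift balances weight: W = mg = 528 × 9.81 = 5179.7 N.
q = ½ρv² = ½ × 1.007 × 35.9² = 648.9 Pa.
CL = 2W/(ρv²S) = 2×5179.7/(1.007×35.9²×10.4) = 0.7675.
CD = 0.0164 + 0.0196 × 0.7675² = 0.02795.
D = q·S·CD = 648.9 × 10.4 × 0.02795 = 188.6 N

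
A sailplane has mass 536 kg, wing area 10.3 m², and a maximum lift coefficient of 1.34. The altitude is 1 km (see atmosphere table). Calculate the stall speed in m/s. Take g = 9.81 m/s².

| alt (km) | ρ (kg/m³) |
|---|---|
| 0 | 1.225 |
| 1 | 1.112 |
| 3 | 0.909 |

At 1 km, from the table: ρ = 1.112 kg/m³.
Stall occurs when L = W at CL,max. W = mg = 536 × 9.81 = 5258 N.
From L = ½ρV²S·CL,max = W: V_stall = √(2W/(ρSCL,max)) = √(2·5258/(1.112·10.3·1.34))
V_stall = √685.2 = 26.2 m/s

V_stall = 26.2 m/s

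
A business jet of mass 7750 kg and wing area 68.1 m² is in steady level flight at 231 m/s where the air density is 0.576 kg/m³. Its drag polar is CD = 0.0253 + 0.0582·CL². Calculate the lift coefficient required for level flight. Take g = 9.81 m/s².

CL = 0.0726

In steady level flight, lift balances weight: W = mg = 7750 × 9.81 = 76028 N.
Dynamic pressure q = 0.5 × 0.576 × 231² = 15370 Pa.
CL = 2W/(ρv²S) = 2×76028/(0.576×231²×68.1) = 0.07265.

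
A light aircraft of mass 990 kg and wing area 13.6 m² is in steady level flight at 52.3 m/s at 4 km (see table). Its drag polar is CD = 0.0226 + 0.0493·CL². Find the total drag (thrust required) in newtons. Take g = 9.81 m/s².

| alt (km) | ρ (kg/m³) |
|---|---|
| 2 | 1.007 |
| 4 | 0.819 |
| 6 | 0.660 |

D = 650 N

At 4 km, from the table: ρ = 0.819 kg/m³.
In steady level flight, lift balances weight: W = mg = 990 × 9.81 = 9711.9 N.
q = ½ρv² = ½ × 0.819 × 52.3² = 1120 Pa.
Required CL = L/(qS) = 9711.9/(1120·13.6) = 0.6375.
CD = 0.0226 + 0.0493 × 0.6375² = 0.04264.
D = q·S·CD = 1120 × 13.6 × 0.04264 = 649.5 N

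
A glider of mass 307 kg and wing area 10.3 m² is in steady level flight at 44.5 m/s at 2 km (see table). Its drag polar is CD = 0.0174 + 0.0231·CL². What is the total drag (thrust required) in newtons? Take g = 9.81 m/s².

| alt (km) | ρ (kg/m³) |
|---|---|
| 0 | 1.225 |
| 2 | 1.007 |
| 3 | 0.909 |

D = 199 N

At 2 km, from the table: ρ = 1.007 kg/m³.
Level flight ⇒ L = W = m·g = 307 × 9.81 = 3011.7 N.
Dynamic pressure q = 0.5 × 1.007 × 44.5² = 997.1 Pa.
CL = W/(q·S) = 3011.7 / (997.1 × 10.3) = 0.2933.
CD = 0.0174 + 0.0231 × 0.2933² = 0.01939.
D = q·S·CD = 997.1 × 10.3 × 0.01939 = 199.1 N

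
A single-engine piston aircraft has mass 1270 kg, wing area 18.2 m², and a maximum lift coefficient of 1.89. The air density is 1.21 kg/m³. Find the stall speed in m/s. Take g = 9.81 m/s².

At stall, lift equals weight: L = W = m·g = 1270 × 9.81 = 12460 N.
From L = ½ρV²S·CL,max = W: V_stall = √(2W/(ρSCL,max)) = √(2·12460/(1.21·18.2·1.89))
V_stall = √598.7 = 24.5 m/s

V_stall = 24.5 m/s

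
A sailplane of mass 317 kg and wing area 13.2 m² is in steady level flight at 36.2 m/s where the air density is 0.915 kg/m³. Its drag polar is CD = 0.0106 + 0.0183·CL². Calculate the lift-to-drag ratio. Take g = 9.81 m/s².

L/D = 29.3

In steady level flight, lift balances weight: W = mg = 317 × 9.81 = 3109.8 N.
Dynamic pressure q = 0.5 × 0.915 × 36.2² = 599.5 Pa.
Required CL = L/(qS) = 3109.8/(599.5·13.2) = 0.393.
CD = 0.0106 + 0.0183 × 0.393² = 0.01343.
L/D = CL/CD = 0.393 / 0.01343 = 29.3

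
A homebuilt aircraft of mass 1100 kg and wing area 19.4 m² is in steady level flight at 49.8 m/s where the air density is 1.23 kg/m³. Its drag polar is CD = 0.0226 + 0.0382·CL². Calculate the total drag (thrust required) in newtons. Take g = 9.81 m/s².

D = 819 N

Weight W = mg = 1100 × 9.81 = 10791 N; in level flight L = W.
q = ½ρv² = ½ × 1.23 × 49.8² = 1525 Pa.
Required CL = L/(qS) = 10791/(1525·19.4) = 0.3647.
CD = 0.0226 + 0.0382 × 0.3647² = 0.02768.
D = q·S·CD = 1525 × 19.4 × 0.02768 = 819.1 N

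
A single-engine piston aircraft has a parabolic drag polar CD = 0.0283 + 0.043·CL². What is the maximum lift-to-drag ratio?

For CD = CD0 + K·CL², (L/D)max occurs at CL* = √(CD0/K) and equals 1/(2√(K·CD0)).
(L/D)max = 1/(2√(0.043 × 0.0283)) = 1/(2 × 0.03488) = 14.3

(L/D)max = 14.3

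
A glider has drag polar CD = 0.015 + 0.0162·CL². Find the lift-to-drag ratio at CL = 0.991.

CD = 0.015 + 0.0162 × 0.991² = 0.03091
L/D = CL/CD = 0.991 / 0.03091 = 32.1

L/D = 32.1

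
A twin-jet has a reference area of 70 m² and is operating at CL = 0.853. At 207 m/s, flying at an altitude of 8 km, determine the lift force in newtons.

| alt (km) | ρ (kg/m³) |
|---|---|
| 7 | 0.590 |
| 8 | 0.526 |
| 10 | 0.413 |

L = 6.73×10^5 N

At 8 km, from the table: ρ = 0.526 kg/m³.
Dynamic pressure q = ½ρv² = ½ × 0.526 × 207² = 11270 Pa.
L = q·S·CL = 11270 × 70 × 0.853 = 6.73×10^5 N ≈ 673 kN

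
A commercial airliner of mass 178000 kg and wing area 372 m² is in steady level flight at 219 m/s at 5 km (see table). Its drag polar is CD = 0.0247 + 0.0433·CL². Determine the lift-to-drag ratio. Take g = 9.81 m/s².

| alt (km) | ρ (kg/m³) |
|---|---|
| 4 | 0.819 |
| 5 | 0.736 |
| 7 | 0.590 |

L/D = 9.58

At 5 km, from the table: ρ = 0.736 kg/m³.
Level flight ⇒ L = W = m·g = 178000 × 9.81 = 1.7462×10^6 N.
q = ½ρv² = ½ × 0.736 × 219² = 17650 Pa.
CL = W/(q·S) = 1.7462×10^6 / (17650 × 372) = 0.266.
CD = 0.0247 + 0.0433 × 0.266² = 0.02776.
L/D = CL/CD = 0.266 / 0.02776 = 9.58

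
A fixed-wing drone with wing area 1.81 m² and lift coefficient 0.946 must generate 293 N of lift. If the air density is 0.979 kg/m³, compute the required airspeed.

L = ½ρv²S·CL ⇒ v = √(2L/(ρ·S·CL))
v = √(2 × 293 / (0.979 × 1.81 × 0.946)) = √349.6 = 18.7 m/s

v = 18.7 m/s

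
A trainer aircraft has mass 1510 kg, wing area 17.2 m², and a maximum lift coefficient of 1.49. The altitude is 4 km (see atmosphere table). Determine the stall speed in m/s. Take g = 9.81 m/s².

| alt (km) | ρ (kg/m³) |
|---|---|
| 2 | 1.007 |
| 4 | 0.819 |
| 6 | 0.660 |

V_stall = 37.6 m/s

At 4 km, from the table: ρ = 0.819 kg/m³.
Weight W = mg = 1510 × 9.81 = 14810 N.
From L = ½ρV²S·CL,max = W: V_stall = √(2W/(ρSCL,max)) = √(2·14810/(0.819·17.2·1.49))
V_stall = √1411 = 37.6 m/s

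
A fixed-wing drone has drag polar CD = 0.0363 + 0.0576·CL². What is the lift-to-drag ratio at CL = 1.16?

CD = 0.0363 + 0.0576 × 1.16² = 0.1138
L/D = CL/CD = 1.16 / 0.1138 = 10.2

L/D = 10.2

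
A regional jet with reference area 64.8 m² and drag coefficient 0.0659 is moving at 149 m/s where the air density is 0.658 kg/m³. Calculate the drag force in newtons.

D = 31200 N

Dynamic pressure q = ½ρv² = ½ × 0.658 × 149² = 7304 Pa.
D = q·S·CD = 7304 × 64.8 × 0.0659 = 31200 N ≈ 31.2 kN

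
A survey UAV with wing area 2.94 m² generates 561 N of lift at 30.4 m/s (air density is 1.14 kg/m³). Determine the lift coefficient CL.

CL = 0.362

From L = ½ρv²S·CL, rearranging gives CL = 2L/(ρv²S).
CL = 2 × 561 / (1.14 × 30.4² × 2.94) = 0.362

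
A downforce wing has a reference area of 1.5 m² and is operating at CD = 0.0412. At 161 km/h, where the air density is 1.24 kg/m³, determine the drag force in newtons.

Convert speed: v = 161 km/h ÷ 3.6 = 44.72 m/s.
D = ½ρv²S·CD = ½ × 1.24 × 44.72² × 1.5 × 0.0412 = 76.6 N

D = 76.6 N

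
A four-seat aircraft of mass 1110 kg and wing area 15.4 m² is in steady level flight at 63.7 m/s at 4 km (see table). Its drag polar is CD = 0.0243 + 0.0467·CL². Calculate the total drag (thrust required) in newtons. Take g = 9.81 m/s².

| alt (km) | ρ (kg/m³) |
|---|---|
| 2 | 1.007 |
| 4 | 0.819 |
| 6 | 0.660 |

D = 838 N

At 4 km, from the table: ρ = 0.819 kg/m³.
Weight W = mg = 1110 × 9.81 = 10889 N; in level flight L = W.
q = ½ρv² = ½ × 0.819 × 63.7² = 1662 Pa.
Required CL = L/(qS) = 10889/(1662·15.4) = 0.4255.
CD = 0.0243 + 0.0467 × 0.4255² = 0.03276.
D = q·S·CD = 1662 × 15.4 × 0.03276 = 838.2 N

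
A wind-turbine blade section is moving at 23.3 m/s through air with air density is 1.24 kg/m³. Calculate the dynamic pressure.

q = 337 Pa

q = ½ρv² = ½ × 1.24 × 23.3² = 337 Pa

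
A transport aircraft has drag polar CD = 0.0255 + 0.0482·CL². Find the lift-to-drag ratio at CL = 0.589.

CD = 0.0255 + 0.0482 × 0.589² = 0.04222
L/D = CL/CD = 0.589 / 0.04222 = 14

L/D = 14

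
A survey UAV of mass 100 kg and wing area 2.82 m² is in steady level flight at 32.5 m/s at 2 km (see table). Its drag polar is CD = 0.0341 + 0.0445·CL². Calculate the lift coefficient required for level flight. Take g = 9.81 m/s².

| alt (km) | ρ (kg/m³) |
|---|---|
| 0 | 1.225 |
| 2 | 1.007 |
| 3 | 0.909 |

At 2 km, from the table: ρ = 1.007 kg/m³.
Weight W = mg = 100 × 9.81 = 981 N; in level flight L = W.
Dynamic pressure q = 0.5 × 1.007 × 32.5² = 531.8 Pa.
Required CL = L/(qS) = 981/(531.8·2.82) = 0.6541.

CL = 0.654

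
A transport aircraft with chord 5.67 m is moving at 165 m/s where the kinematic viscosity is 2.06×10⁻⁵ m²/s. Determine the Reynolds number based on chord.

Re = v·c/ν = 165 × 5.67 / (2.06×10⁻⁵) = 4.54×10^7

Re = 4.54×10^7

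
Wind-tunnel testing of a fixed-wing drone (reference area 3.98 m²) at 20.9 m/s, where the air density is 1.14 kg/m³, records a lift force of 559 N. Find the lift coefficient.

From L = ½ρv²S·CL, rearranging gives CL = 2L/(ρv²S).
CL = 2 × 559 / (1.14 × 20.9² × 3.98) = 0.564

CL = 0.564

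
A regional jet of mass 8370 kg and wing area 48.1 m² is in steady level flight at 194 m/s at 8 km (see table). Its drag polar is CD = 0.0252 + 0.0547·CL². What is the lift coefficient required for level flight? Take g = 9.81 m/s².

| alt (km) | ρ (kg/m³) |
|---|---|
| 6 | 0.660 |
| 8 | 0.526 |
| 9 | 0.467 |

At 8 km, from the table: ρ = 0.526 kg/m³.
Level flight ⇒ L = W = m·g = 8370 × 9.81 = 82110 N.
q = ½ρv² = ½ × 0.526 × 194² = 9898 Pa.
CL = 2W/(ρv²S) = 2×82110/(0.526×194²×48.1) = 0.1725.

CL = 0.172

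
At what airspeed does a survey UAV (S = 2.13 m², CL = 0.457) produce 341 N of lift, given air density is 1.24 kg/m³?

L = ½ρv²S·CL ⇒ v = √(2L/(ρ·S·CL))
v = √(2 × 341 / (1.24 × 2.13 × 0.457)) = √565 = 23.8 m/s

v = 23.8 m/s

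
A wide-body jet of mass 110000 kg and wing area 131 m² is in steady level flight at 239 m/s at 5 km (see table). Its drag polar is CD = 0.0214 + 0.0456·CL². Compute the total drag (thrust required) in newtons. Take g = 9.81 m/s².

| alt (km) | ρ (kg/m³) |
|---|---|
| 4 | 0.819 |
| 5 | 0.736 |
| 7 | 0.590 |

At 5 km, from the table: ρ = 0.736 kg/m³.
Level flight ⇒ L = W = m·g = 110000 × 9.81 = 1.0791×10^6 N.
Dynamic pressure q = 0.5 × 0.736 × 239² = 21020 Pa.
CL = 2W/(ρv²S) = 2×1.0791×10^6/(0.736×239²×131) = 0.3919.
CD = 0.0214 + 0.0456 × 0.3919² = 0.0284.
D = q·S·CD = 21020 × 131 × 0.0284 = 78210 N

D = 78200 N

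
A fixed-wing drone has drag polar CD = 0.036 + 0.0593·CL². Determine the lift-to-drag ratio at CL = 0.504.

L/D = 9.87

CD = 0.036 + 0.0593 × 0.504² = 0.05106
L/D = CL/CD = 0.504 / 0.05106 = 9.87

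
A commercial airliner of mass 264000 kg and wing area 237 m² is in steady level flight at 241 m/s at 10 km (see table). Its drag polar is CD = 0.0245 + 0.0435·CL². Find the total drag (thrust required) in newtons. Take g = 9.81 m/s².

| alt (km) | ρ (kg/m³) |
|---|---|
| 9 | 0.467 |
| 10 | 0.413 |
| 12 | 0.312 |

D = 1.72×10^5 N

At 10 km, from the table: ρ = 0.413 kg/m³.
Weight W = mg = 264000 × 9.81 = 2.5898×10^6 N; in level flight L = W.
Dynamic pressure q = 0.5 × 0.413 × 241² = 11990 Pa.
CL = 2W/(ρv²S) = 2×2.5898×10^6/(0.413×241²×237) = 0.9111.
CD = 0.0245 + 0.0435 × 0.9111² = 0.06061.
D = q·S·CD = 11990 × 237 × 0.06061 = 1.723×10^5 N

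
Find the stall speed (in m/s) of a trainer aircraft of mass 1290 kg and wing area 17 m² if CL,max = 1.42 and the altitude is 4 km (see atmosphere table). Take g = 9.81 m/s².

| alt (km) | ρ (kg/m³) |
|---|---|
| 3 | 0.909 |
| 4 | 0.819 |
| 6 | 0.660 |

V_stall = 35.8 m/s

At 4 km, from the table: ρ = 0.819 kg/m³.
Stall occurs when L = W at CL,max. W = mg = 1290 × 9.81 = 12650 N.
From L = ½ρV²S·CL,max = W: V_stall = √(2W/(ρSCL,max)) = √(2·12650/(0.819·17·1.42))
V_stall = √1280 = 35.8 m/s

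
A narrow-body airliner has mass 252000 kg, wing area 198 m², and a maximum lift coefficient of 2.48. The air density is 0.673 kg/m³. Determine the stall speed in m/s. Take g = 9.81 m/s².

Weight W = mg = 252000 × 9.81 = 2.472×10^6 N.
From L = ½ρV²S·CL,max = W: V_stall = √(2W/(ρSCL,max)) = √(2·2.472×10^6/(0.673·198·2.48))
V_stall = √14960 = 122 m/s

V_stall = 122 m/s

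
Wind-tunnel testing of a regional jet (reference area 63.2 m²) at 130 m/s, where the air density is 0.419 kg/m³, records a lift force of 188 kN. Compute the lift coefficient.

CL = 0.84

From L = ½ρv²S·CL, rearranging gives CL = 2L/(ρv²S).
CL = 2 × 1.88×10^5 / (0.419 × 130² × 63.2) = 0.84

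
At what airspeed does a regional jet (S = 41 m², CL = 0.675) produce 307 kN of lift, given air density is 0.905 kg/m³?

v = 157 m/s

L = ½ρv²S·CL ⇒ v = √(2L/(ρ·S·CL))
v = √(2 × 3.07×10^5 / (0.905 × 41 × 0.675)) = √24520 = 157 m/s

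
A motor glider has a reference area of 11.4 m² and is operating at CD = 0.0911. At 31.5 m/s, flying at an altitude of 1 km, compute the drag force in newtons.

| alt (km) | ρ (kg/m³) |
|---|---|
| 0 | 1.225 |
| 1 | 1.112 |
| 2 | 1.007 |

At 1 km, from the table: ρ = 1.112 kg/m³.
Dynamic pressure q = ½ρv² = ½ × 1.112 × 31.5² = 551.7 Pa.
D = q·S·CD = 551.7 × 11.4 × 0.0911 = 573 N

D = 573 N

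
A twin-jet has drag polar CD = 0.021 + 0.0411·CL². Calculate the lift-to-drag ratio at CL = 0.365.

CD = 0.021 + 0.0411 × 0.365² = 0.02648
L/D = CL/CD = 0.365 / 0.02648 = 13.8

L/D = 13.8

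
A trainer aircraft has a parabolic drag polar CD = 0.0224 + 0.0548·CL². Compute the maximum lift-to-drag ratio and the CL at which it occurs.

(L/D)max = 14.3, at CL = 0.639

For CD = CD0 + K·CL², (L/D)max occurs at CL* = √(CD0/K) and equals 1/(2√(K·CD0)).
(L/D)max = 1/(2√(0.0548 × 0.0224)) = 1/(2 × 0.03504) = 14.3
CL* = √(0.0224/0.0548) = 0.639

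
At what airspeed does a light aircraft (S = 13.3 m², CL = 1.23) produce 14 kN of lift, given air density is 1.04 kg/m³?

v = 40.6 m/s

L = ½ρv²S·CL ⇒ v = √(2L/(ρ·S·CL))
v = √(2 × 14000 / (1.04 × 13.3 × 1.23)) = √1646 = 40.6 m/s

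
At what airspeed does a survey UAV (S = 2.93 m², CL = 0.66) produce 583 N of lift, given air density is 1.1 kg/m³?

L = ½ρv²S·CL ⇒ v = √(2L/(ρ·S·CL))
v = √(2 × 583 / (1.1 × 2.93 × 0.66)) = √548.1 = 23.4 m/s

v = 23.4 m/s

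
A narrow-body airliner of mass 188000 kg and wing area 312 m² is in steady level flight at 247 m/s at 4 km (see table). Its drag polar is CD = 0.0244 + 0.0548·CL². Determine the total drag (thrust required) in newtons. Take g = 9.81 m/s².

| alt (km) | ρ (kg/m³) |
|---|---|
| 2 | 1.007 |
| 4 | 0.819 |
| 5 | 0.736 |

At 4 km, from the table: ρ = 0.819 kg/m³.
Level flight ⇒ L = W = m·g = 188000 × 9.81 = 1.8443×10^6 N.
q = ½ρv² = ½ × 0.819 × 247² = 24980 Pa.
Required CL = L/(qS) = 1.8443×10^6/(24980·312) = 0.2366.
CD = 0.0244 + 0.0548 × 0.2366² = 0.02747.
D = q·S·CD = 24980 × 312 × 0.02747 = 2.141×10^5 N

D = 2.14×10^5 N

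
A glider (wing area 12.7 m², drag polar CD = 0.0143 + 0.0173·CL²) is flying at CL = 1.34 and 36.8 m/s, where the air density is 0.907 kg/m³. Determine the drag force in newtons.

D = 354 N

CD = 0.0143 + 0.0173 × 1.34² = 0.04536
D = ½ρv²S·CD = ½ × 0.907 × 36.8² × 12.7 × 0.04536 = 354 N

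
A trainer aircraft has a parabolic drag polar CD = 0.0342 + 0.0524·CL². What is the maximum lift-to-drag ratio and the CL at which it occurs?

(L/D)max = 11.8, at CL = 0.808

For CD = CD0 + K·CL², (L/D)max occurs at CL* = √(CD0/K) and equals 1/(2√(K·CD0)).
(L/D)max = 1/(2√(0.0524 × 0.0342)) = 1/(2 × 0.04233) = 11.8
CL* = √(0.0342/0.0524) = 0.808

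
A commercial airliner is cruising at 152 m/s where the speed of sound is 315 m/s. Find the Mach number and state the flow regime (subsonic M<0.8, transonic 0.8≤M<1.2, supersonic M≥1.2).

M = 0.483 (subsonic)

M = v/a = 152 / 315 = 0.483
M = 0.483 → subsonic.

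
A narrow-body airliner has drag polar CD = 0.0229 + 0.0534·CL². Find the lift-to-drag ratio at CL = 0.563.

L/D = 14.1

CD = 0.0229 + 0.0534 × 0.563² = 0.03983
L/D = CL/CD = 0.563 / 0.03983 = 14.1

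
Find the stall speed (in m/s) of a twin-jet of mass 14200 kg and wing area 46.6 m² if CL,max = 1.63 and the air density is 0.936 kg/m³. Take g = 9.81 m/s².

Weight W = mg = 14200 × 9.81 = 1.393×10^5 N.
From L = ½ρV²S·CL,max = W: V_stall = √(2W/(ρSCL,max)) = √(2·1.393×10^5/(0.936·46.6·1.63))
V_stall = √3919 = 62.6 m/s

V_stall = 62.6 m/s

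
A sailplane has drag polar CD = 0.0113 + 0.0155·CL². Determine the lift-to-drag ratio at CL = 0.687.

L/D = 36.9

CD = 0.0113 + 0.0155 × 0.687² = 0.01862
L/D = CL/CD = 0.687 / 0.01862 = 36.9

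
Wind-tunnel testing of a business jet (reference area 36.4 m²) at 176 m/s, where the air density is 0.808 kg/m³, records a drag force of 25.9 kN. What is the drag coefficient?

From D = ½ρv²S·CD, rearranging gives CD = 2D/(ρv²S).
CD = 2 × 25900 / (0.808 × 176² × 36.4) = 0.0569

CD = 0.0569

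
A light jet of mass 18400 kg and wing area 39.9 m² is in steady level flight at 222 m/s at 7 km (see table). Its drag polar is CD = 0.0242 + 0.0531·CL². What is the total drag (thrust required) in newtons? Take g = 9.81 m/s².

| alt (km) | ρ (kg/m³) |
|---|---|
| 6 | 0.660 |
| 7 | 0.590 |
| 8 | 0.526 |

At 7 km, from the table: ρ = 0.590 kg/m³.
In steady level flight, lift balances weight: W = mg = 18400 × 9.81 = 1.805×10^5 N.
q = ½ρv² = ½ × 0.59 × 222² = 14540 Pa.
CL = W/(q·S) = 1.805×10^5 / (14540 × 39.9) = 0.3112.
CD = 0.0242 + 0.0531 × 0.3112² = 0.02934.
D = q·S·CD = 14540 × 39.9 × 0.02934 = 17020 N

D = 17000 N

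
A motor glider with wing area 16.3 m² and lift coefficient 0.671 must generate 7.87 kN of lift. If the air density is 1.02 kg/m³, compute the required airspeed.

L = ½ρv²S·CL ⇒ v = √(2L/(ρ·S·CL))
v = √(2 × 7870 / (1.02 × 16.3 × 0.671)) = √1411 = 37.6 m/s

v = 37.6 m/s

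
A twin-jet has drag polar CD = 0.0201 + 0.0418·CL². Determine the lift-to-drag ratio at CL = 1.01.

CD = 0.0201 + 0.0418 × 1.01² = 0.06274
L/D = CL/CD = 1.01 / 0.06274 = 16.1

L/D = 16.1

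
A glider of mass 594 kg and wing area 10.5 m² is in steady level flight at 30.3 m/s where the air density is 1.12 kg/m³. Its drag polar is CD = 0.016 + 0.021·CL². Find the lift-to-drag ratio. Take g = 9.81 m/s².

L/D = 26.7

Weight W = mg = 594 × 9.81 = 5827.1 N; in level flight L = W.
Dynamic pressure q = 0.5 × 1.12 × 30.3² = 514.1 Pa.
Required CL = L/(qS) = 5827.1/(514.1·10.5) = 1.079.
CD = 0.016 + 0.021 × 1.079² = 0.04047.
L/D = CL/CD = 1.079 / 0.04047 = 26.7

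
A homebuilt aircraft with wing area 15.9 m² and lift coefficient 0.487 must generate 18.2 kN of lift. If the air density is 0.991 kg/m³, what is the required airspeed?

L = ½ρv²S·CL ⇒ v = √(2L/(ρ·S·CL))
v = √(2 × 18200 / (0.991 × 15.9 × 0.487)) = √4744 = 68.9 m/s

v = 68.9 m/s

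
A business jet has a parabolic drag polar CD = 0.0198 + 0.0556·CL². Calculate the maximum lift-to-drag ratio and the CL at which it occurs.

For CD = CD0 + K·CL², (L/D)max occurs at CL* = √(CD0/K) and equals 1/(2√(K·CD0)).
(L/D)max = 1/(2√(0.0556 × 0.0198)) = 1/(2 × 0.03318) = 15.1
CL* = √(0.0198/0.0556) = 0.597

(L/D)max = 15.1, at CL = 0.597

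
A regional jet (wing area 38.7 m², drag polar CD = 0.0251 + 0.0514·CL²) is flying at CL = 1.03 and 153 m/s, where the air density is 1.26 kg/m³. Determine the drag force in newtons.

D = 45400 N

CD = 0.0251 + 0.0514 × 1.03² = 0.07963
D = ½ρv²S·CD = ½ × 1.26 × 153² × 38.7 × 0.07963 = 45400 N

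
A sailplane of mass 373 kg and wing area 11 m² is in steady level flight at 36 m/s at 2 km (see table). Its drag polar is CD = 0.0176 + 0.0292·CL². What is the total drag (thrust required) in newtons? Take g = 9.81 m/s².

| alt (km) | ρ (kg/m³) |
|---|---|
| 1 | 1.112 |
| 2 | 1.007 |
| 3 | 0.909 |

D = 181 N

At 2 km, from the table: ρ = 1.007 kg/m³.
Level flight ⇒ L = W = m·g = 373 × 9.81 = 3659.1 N.
q = ½ρv² = ½ × 1.007 × 36² = 652.5 Pa.
CL = W/(q·S) = 3659.1 / (652.5 × 11) = 0.5098.
CD = 0.0176 + 0.0292 × 0.5098² = 0.02519.
D = q·S·CD = 652.5 × 11 × 0.02519 = 180.8 N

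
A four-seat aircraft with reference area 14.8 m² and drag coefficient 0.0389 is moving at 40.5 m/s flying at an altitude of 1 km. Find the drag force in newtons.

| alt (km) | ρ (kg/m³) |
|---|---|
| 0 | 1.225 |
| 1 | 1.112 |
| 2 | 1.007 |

D = 525 N

At 1 km, from the table: ρ = 1.112 kg/m³.
D = ½ρv²S·CD = ½ × 1.112 × 40.5² × 14.8 × 0.0389 = 525 N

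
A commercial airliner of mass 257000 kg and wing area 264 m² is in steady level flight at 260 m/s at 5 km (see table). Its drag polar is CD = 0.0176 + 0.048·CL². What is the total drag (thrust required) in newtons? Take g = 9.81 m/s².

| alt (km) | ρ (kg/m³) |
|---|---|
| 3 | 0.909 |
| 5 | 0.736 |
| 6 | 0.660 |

At 5 km, from the table: ρ = 0.736 kg/m³.
Level flight ⇒ L = W = m·g = 257000 × 9.81 = 2.5212×10^6 N.
q = ½ρv² = ½ × 0.736 × 260² = 24880 Pa.
CL = 2W/(ρv²S) = 2×2.5212×10^6/(0.736×260²×264) = 0.3839.
CD = 0.0176 + 0.048 × 0.3839² = 0.02467.
D = q·S·CD = 24880 × 264 × 0.02467 = 1.62×10^5 N

D = 1.62×10^5 N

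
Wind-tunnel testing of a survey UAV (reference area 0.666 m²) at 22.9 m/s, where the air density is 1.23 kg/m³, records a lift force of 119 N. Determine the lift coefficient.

From L = ½ρv²S·CL, rearranging gives CL = 2L/(ρv²S).
CL = 2 × 119 / (1.23 × 22.9² × 0.666) = 0.554

CL = 0.554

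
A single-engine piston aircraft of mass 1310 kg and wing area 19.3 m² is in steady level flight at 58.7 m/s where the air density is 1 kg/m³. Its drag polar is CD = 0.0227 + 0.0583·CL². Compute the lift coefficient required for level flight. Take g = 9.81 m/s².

CL = 0.386

Weight W = mg = 1310 × 9.81 = 12851 N; in level flight L = W.
q = ½ρv² = ½ × 1 × 58.7² = 1723 Pa.
CL = W/(q·S) = 12851 / (1723 × 19.3) = 0.3865.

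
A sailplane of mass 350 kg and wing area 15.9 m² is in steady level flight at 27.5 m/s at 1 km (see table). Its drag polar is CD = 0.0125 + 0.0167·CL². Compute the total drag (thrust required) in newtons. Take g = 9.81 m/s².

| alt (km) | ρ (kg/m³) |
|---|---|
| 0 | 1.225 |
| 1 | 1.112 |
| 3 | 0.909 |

D = 113 N

At 1 km, from the table: ρ = 1.112 kg/m³.
Level flight ⇒ L = W = m·g = 350 × 9.81 = 3433.5 N.
Dynamic pressure q = 0.5 × 1.112 × 27.5² = 420.5 Pa.
CL = W/(q·S) = 3433.5 / (420.5 × 15.9) = 0.5136.
CD = 0.0125 + 0.0167 × 0.5136² = 0.0169.
D = q·S·CD = 420.5 × 15.9 × 0.0169 = 113 N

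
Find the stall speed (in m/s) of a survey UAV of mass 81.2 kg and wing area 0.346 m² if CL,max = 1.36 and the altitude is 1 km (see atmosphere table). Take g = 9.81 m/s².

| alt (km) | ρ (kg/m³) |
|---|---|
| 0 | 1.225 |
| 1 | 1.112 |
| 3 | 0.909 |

V_stall = 55.2 m/s

At 1 km, from the table: ρ = 1.112 kg/m³.
Stall occurs when L = W at CL,max. W = mg = 81.2 × 9.81 = 796.6 N.
From L = ½ρV²S·CL,max = W: V_stall = √(2W/(ρSCL,max)) = √(2·796.6/(1.112·0.346·1.36))
V_stall = √3045 = 55.2 m/s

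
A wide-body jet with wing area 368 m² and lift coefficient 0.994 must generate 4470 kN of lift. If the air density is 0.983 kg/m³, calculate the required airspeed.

v = 158 m/s

L = ½ρv²S·CL ⇒ v = √(2L/(ρ·S·CL))
v = √(2 × 4.47×10^6 / (0.983 × 368 × 0.994)) = √24860 = 158 m/s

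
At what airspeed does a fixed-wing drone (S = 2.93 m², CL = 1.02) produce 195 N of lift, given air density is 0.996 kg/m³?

L = ½ρv²S·CL ⇒ v = √(2L/(ρ·S·CL))
v = √(2 × 195 / (0.996 × 2.93 × 1.02)) = √131 = 11.4 m/s

v = 11.4 m/s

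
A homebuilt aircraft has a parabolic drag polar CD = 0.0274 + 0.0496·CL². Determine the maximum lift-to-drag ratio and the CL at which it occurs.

(L/D)max = 13.6, at CL = 0.743

For CD = CD0 + K·CL², (L/D)max occurs at CL* = √(CD0/K) and equals 1/(2√(K·CD0)).
(L/D)max = 1/(2√(0.0496 × 0.0274)) = 1/(2 × 0.03687) = 13.6
CL* = √(0.0274/0.0496) = 0.743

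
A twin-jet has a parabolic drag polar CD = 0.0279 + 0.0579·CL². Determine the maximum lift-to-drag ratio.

For CD = CD0 + K·CL², (L/D)max occurs at CL* = √(CD0/K) and equals 1/(2√(K·CD0)).
(L/D)max = 1/(2√(0.0579 × 0.0279)) = 1/(2 × 0.04019) = 12.4

(L/D)max = 12.4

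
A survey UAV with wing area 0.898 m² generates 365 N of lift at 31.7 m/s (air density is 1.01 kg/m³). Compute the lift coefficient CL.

CL = 0.801

From L = ½ρv²S·CL, rearranging gives CL = 2L/(ρv²S).
CL = 2 × 365 / (1.01 × 31.7² × 0.898) = 0.801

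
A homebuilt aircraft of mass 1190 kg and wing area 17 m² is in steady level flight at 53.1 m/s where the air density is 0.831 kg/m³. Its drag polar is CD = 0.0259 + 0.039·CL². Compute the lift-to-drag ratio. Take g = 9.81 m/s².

In steady level flight, lift balances weight: W = mg = 1190 × 9.81 = 11674 N.
q = ½ρv² = ½ × 0.831 × 53.1² = 1172 Pa.
CL = 2W/(ρv²S) = 2×11674/(0.831×53.1²×17) = 0.5861.
CD = 0.0259 + 0.039 × 0.5861² = 0.0393.
L/D = CL/CD = 0.5861 / 0.0393 = 14.9

L/D = 14.9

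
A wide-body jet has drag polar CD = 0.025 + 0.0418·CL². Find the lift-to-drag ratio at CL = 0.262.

CD = 0.025 + 0.0418 × 0.262² = 0.02787
L/D = CL/CD = 0.262 / 0.02787 = 9.4

L/D = 9.4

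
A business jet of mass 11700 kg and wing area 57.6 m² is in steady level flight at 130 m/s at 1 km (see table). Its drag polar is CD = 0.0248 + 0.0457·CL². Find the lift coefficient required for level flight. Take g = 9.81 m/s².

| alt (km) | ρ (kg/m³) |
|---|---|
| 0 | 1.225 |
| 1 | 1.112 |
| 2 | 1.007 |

CL = 0.212

At 1 km, from the table: ρ = 1.112 kg/m³.
Level flight ⇒ L = W = m·g = 11700 × 9.81 = 1.1478×10^5 N.
q = ½ρv² = ½ × 1.112 × 130² = 9396 Pa.
CL = W/(q·S) = 1.1478×10^5 / (9396 × 57.6) = 0.2121.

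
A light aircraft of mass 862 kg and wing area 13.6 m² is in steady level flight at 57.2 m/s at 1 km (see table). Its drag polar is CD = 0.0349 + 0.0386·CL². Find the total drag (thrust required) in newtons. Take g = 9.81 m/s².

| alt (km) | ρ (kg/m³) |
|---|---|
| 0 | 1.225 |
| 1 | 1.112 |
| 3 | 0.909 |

At 1 km, from the table: ρ = 1.112 kg/m³.
In steady level flight, lift balances weight: W = mg = 862 × 9.81 = 8456.2 N.
Dynamic pressure q = 0.5 × 1.112 × 57.2² = 1819 Pa.
CL = W/(q·S) = 8456.2 / (1819 × 13.6) = 0.3418.
CD = 0.0349 + 0.0386 × 0.3418² = 0.03941.
D = q·S·CD = 1819 × 13.6 × 0.03941 = 975 N

D = 975 N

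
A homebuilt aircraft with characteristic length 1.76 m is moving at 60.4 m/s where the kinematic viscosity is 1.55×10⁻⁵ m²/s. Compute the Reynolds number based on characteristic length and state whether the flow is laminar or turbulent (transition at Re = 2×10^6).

Re = v·c/ν = 60.4 × 1.76 / (1.55×10⁻⁵) = 6.86×10^6
Since 6.86×10^6 > 2×10^6, the flow is turbulent.

Re = 6.86×10^6 (turbulent)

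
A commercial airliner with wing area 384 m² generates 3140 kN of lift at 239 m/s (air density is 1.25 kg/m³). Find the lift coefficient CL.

CL = 0.229

From L = ½ρv²S·CL, rearranging gives CL = 2L/(ρv²S).
CL = 2 × 3.14×10^6 / (1.25 × 239² × 384) = 0.229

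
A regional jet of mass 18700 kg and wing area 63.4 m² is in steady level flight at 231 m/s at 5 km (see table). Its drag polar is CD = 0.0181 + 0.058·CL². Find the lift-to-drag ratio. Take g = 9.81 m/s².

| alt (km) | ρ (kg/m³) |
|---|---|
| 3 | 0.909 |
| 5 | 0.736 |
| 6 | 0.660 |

L/D = 7.61

At 5 km, from the table: ρ = 0.736 kg/m³.
Level flight ⇒ L = W = m·g = 18700 × 9.81 = 1.8345×10^5 N.
q = ½ρv² = ½ × 0.736 × 231² = 19640 Pa.
CL = W/(q·S) = 1.8345×10^5 / (19640 × 63.4) = 0.1473.
CD = 0.0181 + 0.058 × 0.1473² = 0.01936.
L/D = CL/CD = 0.1473 / 0.01936 = 7.61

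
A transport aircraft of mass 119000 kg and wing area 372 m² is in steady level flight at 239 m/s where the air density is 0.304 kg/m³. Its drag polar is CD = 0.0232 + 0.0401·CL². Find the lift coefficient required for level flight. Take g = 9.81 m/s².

CL = 0.361

Weight W = mg = 119000 × 9.81 = 1.1674×10^6 N; in level flight L = W.
Dynamic pressure q = 0.5 × 0.304 × 239² = 8682 Pa.
Required CL = L/(qS) = 1.1674×10^6/(8682·372) = 0.3614.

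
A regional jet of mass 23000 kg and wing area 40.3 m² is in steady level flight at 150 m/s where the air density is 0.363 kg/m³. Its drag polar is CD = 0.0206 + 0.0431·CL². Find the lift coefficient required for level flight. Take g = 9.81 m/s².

In steady level flight, lift balances weight: W = mg = 23000 × 9.81 = 2.2563×10^5 N.
q = ½ρv² = ½ × 0.363 × 150² = 4084 Pa.
CL = W/(q·S) = 2.2563×10^5 / (4084 × 40.3) = 1.371.

CL = 1.37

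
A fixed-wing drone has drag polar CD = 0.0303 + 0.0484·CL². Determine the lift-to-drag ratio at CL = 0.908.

CD = 0.0303 + 0.0484 × 0.908² = 0.0702
L/D = CL/CD = 0.908 / 0.0702 = 12.9

L/D = 12.9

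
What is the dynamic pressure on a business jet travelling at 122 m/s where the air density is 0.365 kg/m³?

q = 2720 Pa

q = ½ρv² = ½ × 0.365 × 122² = 2720 Pa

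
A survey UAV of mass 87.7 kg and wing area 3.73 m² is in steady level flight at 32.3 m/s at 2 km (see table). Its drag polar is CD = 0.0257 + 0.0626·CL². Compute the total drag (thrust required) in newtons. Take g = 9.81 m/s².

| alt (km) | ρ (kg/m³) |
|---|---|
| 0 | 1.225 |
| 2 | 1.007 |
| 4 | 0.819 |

D = 74 N

At 2 km, from the table: ρ = 1.007 kg/m³.
In steady level flight, lift balances weight: W = mg = 87.7 × 9.81 = 860.34 N.
q = ½ρv² = ½ × 1.007 × 32.3² = 525.3 Pa.
CL = 2W/(ρv²S) = 2×860.34/(1.007×32.3²×3.73) = 0.4391.
CD = 0.0257 + 0.0626 × 0.4391² = 0.03777.
D = q·S·CD = 525.3 × 3.73 × 0.03777 = 74 N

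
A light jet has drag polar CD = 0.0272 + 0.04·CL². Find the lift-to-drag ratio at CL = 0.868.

L/D = 15.1

CD = 0.0272 + 0.04 × 0.868² = 0.05734
L/D = CL/CD = 0.868 / 0.05734 = 15.1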